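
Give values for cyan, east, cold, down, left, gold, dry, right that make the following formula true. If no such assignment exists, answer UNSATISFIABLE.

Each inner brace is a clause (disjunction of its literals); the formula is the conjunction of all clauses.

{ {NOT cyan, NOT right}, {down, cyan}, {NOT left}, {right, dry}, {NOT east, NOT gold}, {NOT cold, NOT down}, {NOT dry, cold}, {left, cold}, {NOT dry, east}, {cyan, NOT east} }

cyan ↦ true; east ↦ true; cold ↦ true; down ↦ false; left ↦ false; gold ↦ false; dry ↦ true; right ↦ false

Unit clause (NOT left) forces left = false.
Unit clause (cold) forces cold = true.
Unit clause (NOT down) forces down = false.
Unit clause (cyan) forces cyan = true.
Unit clause (NOT right) forces right = false.
Unit clause (dry) forces dry = true.
Unit clause (east) forces east = true.
Unit clause (NOT gold) forces gold = false.
Every clause now holds.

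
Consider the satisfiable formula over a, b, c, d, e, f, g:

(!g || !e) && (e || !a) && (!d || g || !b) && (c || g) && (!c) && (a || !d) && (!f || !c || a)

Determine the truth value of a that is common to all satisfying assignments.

Suppose a = true.
From the singleton clause (e), e = true.
From the singleton clause (!g), g = false.
From the singleton clause (c), c = true.
That conflicts with the unit clause (!c).
So every satisfying assignment has a = False.

False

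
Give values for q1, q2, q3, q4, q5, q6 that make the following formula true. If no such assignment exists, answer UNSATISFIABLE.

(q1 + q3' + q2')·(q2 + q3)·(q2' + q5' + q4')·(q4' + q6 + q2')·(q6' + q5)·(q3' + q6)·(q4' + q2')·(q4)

q1: 0,  q2: 0,  q3: 1,  q4: 1,  q5: 1,  q6: 1

The clause (q4) is unit, so q4 = 1.
The clause (q2') is unit, so q2 = 0.
The clause (q3) is unit, so q3 = 1.
The clause (q6) is unit, so q6 = 1.
The clause (q5) is unit, so q5 = 1.
All clauses hold; q1 can take either value.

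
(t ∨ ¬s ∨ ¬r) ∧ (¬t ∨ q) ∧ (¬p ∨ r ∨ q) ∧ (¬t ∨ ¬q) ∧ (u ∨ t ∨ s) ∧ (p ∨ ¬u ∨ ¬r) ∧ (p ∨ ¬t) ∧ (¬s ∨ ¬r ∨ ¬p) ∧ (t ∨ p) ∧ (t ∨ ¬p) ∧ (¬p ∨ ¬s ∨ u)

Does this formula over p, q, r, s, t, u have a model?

Try t = False.
Unit clause (p) forces p = True.
Now (¬p) is unsatisfied and unit — conflict.
So t must be the other value — set t = True.
Unit clause (q) forces q = True.
Now (¬q) is unsatisfied and unit — conflict.
Both values of t lead to a conflict.
No assignment satisfies every clause.

No, unsatisfiable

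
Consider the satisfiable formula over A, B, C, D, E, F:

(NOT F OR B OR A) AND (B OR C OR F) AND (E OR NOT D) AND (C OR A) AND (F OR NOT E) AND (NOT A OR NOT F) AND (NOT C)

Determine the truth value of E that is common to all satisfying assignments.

False

Suppose E = true.
The clause (F) is unit, so F = true.
The clause (NOT A) is unit, so A = false.
The clause (B) is unit, so B = true.
The clause (C) is unit, so C = true.
That conflicts with the unit clause (NOT C).
So every satisfying assignment has E = False.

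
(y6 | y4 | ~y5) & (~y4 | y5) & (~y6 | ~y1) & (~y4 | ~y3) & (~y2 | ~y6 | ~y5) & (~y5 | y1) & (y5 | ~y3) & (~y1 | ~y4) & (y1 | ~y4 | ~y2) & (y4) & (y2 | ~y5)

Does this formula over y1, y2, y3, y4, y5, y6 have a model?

(y4) alone gives y4 = 1.
(y5) alone gives y5 = 1.
(~y3) alone gives y3 = 0.
(y1) alone gives y1 = 1.
But (~y1) is also a unit clause — contradiction.
No assignment satisfies every clause.

No, unsatisfiable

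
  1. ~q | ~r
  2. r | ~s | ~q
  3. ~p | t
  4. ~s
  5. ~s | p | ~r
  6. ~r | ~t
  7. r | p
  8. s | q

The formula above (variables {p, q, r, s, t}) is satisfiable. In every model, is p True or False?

Suppose p = 0.
(~s) alone gives s = 0.
(r) alone gives r = 1.
(~q) alone gives q = 0.
That conflicts with the unit clause (q).
So every satisfying assignment has p = True.

True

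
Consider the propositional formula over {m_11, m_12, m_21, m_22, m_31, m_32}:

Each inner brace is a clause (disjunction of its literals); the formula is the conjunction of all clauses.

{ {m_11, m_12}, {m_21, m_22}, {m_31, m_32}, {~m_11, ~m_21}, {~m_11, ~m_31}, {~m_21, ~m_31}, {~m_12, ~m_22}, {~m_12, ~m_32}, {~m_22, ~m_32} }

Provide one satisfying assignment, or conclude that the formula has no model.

Case m_11 = 1:
Unit clause (~m_21) forces m_21 = 0.
Unit clause (m_22) forces m_22 = 1.
Unit clause (~m_31) forces m_31 = 0.
Unit clause (m_32) forces m_32 = 1.
That conflicts with the unit clause (~m_32).
That branch fails; take m_11 = 0 instead.
Unit clause (m_12) forces m_12 = 1.
Unit clause (~m_22) forces m_22 = 0.
Unit clause (m_21) forces m_21 = 1.
Unit clause (~m_31) forces m_31 = 0.
Unit clause (m_32) forces m_32 = 1.
That conflicts with the unit clause (~m_32).
Neither m_11 = 1 nor m_11 = 0 works.

UNSATISFIABLE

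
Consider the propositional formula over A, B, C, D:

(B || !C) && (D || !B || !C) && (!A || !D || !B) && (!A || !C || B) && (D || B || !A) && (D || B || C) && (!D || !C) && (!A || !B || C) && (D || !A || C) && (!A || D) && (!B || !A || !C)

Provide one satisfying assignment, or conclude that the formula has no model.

Case B = false:
The clause (!C) is unit, so C = false.
The clause (D) is unit, so D = true.
All clauses hold; A can take either value.

A=false; B=false; C=false; D=true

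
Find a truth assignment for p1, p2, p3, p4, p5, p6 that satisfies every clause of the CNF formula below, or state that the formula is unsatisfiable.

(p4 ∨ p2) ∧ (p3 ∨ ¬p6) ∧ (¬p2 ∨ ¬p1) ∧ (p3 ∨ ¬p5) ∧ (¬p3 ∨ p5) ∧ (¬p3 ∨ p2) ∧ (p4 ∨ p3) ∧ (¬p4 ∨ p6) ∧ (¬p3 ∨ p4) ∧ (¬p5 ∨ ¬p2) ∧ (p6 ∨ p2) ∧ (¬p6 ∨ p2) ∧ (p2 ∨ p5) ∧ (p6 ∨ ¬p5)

UNSATISFIABLE

Suppose p4 = True.
Unit clause (p6) forces p6 = True.
Unit clause (p3) forces p3 = True.
Unit clause (p5) forces p5 = True.
Unit clause (p2) forces p2 = True.
But (¬p2) is also a unit clause — contradiction.
Undo p4 and try p4 = False.
Unit clause (p2) forces p2 = True.
Unit clause (¬p1) forces p1 = False.
Unit clause (p3) forces p3 = True.
But (¬p3) is also a unit clause — contradiction.
Neither p4 = True nor p4 = False works.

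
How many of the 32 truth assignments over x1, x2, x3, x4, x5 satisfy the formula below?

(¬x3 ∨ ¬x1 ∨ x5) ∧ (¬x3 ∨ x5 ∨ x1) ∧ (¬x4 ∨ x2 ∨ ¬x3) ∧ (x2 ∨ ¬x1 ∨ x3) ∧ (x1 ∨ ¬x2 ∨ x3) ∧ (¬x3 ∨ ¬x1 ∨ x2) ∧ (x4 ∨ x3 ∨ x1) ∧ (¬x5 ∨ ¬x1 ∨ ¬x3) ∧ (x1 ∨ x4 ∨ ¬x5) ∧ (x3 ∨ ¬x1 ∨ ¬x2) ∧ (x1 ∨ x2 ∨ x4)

There are 2^5 = 32 truth assignments over (x1, x2, x3, x4, x5).
Split on x2. With x2 = True, the clauses containing x2 are satisfied and ¬x2 drops from the rest; 1 of the 2^4 = 16 assignments to the other variables satisfy what remains.
With x2 = False, by the same count on the reduced clause set, 2 assignments work.
Total: 1 + 2 = 3.

3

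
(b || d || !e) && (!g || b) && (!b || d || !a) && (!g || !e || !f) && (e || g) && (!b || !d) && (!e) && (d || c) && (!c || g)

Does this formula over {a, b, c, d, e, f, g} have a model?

The clause (!e) is unit, so e = false.
The clause (g) is unit, so g = true.
The clause (b) is unit, so b = true.
The clause (!d) is unit, so d = false.
The clause (!a) is unit, so a = false.
The clause (c) is unit, so c = true.
No clause remains; f is free.
A satisfying assignment: a=false, b=true, c=true, d=false, e=false, f=false, g=true.

Yes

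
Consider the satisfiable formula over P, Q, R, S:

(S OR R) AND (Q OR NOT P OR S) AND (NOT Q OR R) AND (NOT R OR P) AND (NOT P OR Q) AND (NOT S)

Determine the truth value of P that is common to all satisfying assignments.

True

Suppose P = false.
Unit clause (NOT R) forces R = false.
Unit clause (S) forces S = true.
That conflicts with the unit clause (NOT S).
So every satisfying assignment has P = True.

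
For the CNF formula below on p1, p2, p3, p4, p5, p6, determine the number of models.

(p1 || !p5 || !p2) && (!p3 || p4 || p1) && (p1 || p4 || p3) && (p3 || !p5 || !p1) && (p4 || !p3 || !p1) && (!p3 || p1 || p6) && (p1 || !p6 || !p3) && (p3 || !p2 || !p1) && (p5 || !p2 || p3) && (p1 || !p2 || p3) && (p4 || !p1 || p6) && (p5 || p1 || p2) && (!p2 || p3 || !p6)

13

There are 2^6 = 64 truth assignments over (p1, p2, p3, p4, p5, p6).
Split on p3. With p3 = true, the clauses containing p3 are satisfied and !p3 drops from the rest; 8 of the 2^5 = 32 assignments to the other variables satisfy what remains.
With p3 = false, by the same count on the reduced clause set, 5 assignments work.
(One model: p1=F, p2=F, p3=F, p4=T, p5=T, p6=F.)
Total: 8 + 5 = 13.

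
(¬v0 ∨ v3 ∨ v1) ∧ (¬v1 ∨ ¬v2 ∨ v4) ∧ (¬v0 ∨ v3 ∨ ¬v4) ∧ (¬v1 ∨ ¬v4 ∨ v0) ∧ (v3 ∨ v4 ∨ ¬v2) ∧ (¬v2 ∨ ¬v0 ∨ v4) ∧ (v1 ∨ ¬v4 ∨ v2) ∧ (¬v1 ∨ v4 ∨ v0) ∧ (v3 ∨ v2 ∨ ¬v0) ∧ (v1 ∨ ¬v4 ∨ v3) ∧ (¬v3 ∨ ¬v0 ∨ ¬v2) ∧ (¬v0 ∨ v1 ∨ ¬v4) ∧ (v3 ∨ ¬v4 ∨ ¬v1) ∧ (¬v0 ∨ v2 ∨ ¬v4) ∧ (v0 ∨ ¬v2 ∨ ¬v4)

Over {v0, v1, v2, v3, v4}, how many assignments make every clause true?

5

There are 2^5 = 32 truth assignments over (v0, v1, v2, v3, v4).
Split on v3. With v3 = True, the clauses containing v3 are satisfied and ¬v3 drops from the rest; 4 of the 2^4 = 16 assignments to the other variables satisfy what remains.
With v3 = False, by the same count on the reduced clause set, 1 assignment works.
(One model: v0=F, v1=F, v2=F, v3=F, v4=F.)
Total: 4 + 1 = 5.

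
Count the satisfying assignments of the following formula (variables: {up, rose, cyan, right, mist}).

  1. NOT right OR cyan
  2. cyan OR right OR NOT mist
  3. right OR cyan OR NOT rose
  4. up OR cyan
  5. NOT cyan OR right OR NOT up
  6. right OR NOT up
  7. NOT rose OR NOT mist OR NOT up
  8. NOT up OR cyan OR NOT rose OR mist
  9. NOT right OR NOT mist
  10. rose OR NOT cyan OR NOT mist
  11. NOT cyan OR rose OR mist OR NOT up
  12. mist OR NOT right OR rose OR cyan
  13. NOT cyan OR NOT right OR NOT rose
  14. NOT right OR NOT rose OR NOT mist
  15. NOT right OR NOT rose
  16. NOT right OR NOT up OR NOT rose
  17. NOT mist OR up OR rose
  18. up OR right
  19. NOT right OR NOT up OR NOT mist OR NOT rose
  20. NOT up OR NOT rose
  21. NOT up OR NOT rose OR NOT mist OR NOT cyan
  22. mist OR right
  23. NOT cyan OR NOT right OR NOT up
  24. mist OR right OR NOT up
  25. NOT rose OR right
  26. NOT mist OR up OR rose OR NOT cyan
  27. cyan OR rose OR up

1

There are 2^5 = 32 truth assignments over (up, rose, cyan, right, mist).
Split on cyan. With cyan = true, the clauses containing cyan are satisfied and NOT cyan drops from the rest; 1 of the 2^4 = 16 assignments to the other variables satisfy what remains.
With cyan = false, by the same count on the reduced clause set, 0 assignments work.
(One model: up=F, rose=F, cyan=T, right=T, mist=F.)
Total: 1 + 0 = 1.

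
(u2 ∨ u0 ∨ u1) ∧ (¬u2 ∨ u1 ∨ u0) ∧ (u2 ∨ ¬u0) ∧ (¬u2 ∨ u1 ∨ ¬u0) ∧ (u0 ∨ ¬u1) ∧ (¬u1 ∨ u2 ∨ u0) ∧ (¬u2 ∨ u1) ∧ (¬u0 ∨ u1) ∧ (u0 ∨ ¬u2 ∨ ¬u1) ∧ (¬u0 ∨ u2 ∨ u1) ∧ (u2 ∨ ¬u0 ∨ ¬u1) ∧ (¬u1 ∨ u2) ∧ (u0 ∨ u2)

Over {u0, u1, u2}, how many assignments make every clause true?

There are 2^3 = 8 truth assignments over (u0, u1, u2).
Check each against the 13 clauses (columns in the order u0, u1, u2):
  F F F  ✗ fails (u2 ∨ u0 ∨ u1)
  F F T  ✗ fails (¬u2 ∨ u1 ∨ u0)
  F T F  ✗ fails (u0 ∨ ¬u1)
  F T T  ✗ fails (u0 ∨ ¬u1)
  T F F  ✗ fails (u2 ∨ ¬u0)
  T F T  ✗ fails (¬u2 ∨ u1 ∨ ¬u0)
  T T F  ✗ fails (u2 ∨ ¬u0)
  T T T  ✓ satisfies all
1 of the 8 rows is a model.

1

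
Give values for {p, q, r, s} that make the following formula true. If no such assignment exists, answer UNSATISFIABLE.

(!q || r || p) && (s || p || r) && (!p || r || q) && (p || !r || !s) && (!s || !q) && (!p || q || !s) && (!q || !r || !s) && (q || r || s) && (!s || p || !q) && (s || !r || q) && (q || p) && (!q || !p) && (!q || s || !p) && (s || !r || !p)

p: false,  q: true,  r: true,  s: false

Branch on s: set s = false.
Branch on p: set p = false.
(r) alone gives r = true.
(q) alone gives q = true.
All clauses are satisfied.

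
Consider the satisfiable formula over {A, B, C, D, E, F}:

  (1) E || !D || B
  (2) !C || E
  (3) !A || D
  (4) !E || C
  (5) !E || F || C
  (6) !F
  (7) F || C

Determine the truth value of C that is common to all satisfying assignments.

True

Suppose C = false.
(!E) alone gives E = false.
(!F) alone gives F = false.
Now (F) is unsatisfied and unit — conflict.
So every satisfying assignment has C = True.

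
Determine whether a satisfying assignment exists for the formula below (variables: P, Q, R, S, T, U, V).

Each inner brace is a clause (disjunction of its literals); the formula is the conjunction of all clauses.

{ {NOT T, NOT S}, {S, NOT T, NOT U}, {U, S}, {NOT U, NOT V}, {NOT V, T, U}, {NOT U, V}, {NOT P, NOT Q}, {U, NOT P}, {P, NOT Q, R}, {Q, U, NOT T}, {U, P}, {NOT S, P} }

Branch on T: set T = false.
Branch on U: set U = true.
Unit clause (NOT V) forces V = false.
But (V) is also a unit clause — contradiction.
So U must be the other value — set U = false.
Unit clause (S) forces S = true.
Unit clause (NOT V) forces V = false.
Unit clause (NOT P) forces P = false.
But (P) is also a unit clause — contradiction.
Both values of U lead to a conflict.
So T must be the other value — set T = true.
Unit clause (NOT S) forces S = false.
Unit clause (NOT U) forces U = false.
But (U) is also a unit clause — contradiction.
Both values of T lead to a conflict.
No assignment satisfies every clause.

No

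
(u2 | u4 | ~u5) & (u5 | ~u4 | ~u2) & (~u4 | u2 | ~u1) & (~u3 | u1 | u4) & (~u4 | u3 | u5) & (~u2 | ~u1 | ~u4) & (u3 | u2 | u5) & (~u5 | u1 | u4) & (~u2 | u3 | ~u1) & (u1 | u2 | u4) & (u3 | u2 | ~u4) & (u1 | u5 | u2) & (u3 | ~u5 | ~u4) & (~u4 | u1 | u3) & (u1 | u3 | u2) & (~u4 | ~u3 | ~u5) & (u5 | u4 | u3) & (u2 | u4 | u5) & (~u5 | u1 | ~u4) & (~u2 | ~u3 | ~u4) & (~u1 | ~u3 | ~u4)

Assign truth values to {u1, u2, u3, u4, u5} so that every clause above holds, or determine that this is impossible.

Suppose u2 = 1.
Suppose u5 = 0.
The clause (~u4) is unit, so u4 = 0.
The clause (u3) is unit, so u3 = 1.
The clause (u1) is unit, so u1 = 1.
All clauses are satisfied.

u1 ↦ 1, u2 ↦ 1, u3 ↦ 1, u4 ↦ 0, u5 ↦ 0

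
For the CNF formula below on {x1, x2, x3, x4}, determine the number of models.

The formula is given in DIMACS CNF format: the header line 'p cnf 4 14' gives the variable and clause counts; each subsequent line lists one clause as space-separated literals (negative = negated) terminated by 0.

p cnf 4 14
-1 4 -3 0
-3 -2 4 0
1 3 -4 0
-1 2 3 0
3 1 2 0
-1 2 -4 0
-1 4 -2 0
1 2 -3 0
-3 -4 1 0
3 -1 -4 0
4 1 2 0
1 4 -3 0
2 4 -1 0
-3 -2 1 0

There are 2^4 = 16 truth assignments over (x1, x2, x3, x4).
Check each against the 14 clauses (columns in the order x1, x2, x3, x4):
  F F F F  ✗ fails (x3 ∨ x1 ∨ x2)
  F F F T  ✗ fails (x1 ∨ x3 ∨ ¬x4)
  F F T F  ✗ fails (x1 ∨ x2 ∨ ¬x3)
  F F T T  ✗ fails (x1 ∨ x2 ∨ ¬x3)
  F T F F  ✓ satisfies all
  F T F T  ✗ fails (x1 ∨ x3 ∨ ¬x4)
  F T T F  ✗ fails (¬x3 ∨ ¬x2 ∨ x4)
  F T T T  ✗ fails (¬x3 ∨ ¬x4 ∨ x1)
  T F F F  ✗ fails (¬x1 ∨ x2 ∨ x3)
  T F F T  ✗ fails (¬x1 ∨ x2 ∨ x3)
  T F T F  ✗ fails (¬x1 ∨ x4 ∨ ¬x3)
  T F T T  ✗ fails (¬x1 ∨ x2 ∨ ¬x4)
  T T F F  ✗ fails (¬x1 ∨ x4 ∨ ¬x2)
  T T F T  ✗ fails (x3 ∨ ¬x1 ∨ ¬x4)
  T T T F  ✗ fails (¬x1 ∨ x4 ∨ ¬x3)
  T T T T  ✓ satisfies all
2 of the 16 rows are models.

2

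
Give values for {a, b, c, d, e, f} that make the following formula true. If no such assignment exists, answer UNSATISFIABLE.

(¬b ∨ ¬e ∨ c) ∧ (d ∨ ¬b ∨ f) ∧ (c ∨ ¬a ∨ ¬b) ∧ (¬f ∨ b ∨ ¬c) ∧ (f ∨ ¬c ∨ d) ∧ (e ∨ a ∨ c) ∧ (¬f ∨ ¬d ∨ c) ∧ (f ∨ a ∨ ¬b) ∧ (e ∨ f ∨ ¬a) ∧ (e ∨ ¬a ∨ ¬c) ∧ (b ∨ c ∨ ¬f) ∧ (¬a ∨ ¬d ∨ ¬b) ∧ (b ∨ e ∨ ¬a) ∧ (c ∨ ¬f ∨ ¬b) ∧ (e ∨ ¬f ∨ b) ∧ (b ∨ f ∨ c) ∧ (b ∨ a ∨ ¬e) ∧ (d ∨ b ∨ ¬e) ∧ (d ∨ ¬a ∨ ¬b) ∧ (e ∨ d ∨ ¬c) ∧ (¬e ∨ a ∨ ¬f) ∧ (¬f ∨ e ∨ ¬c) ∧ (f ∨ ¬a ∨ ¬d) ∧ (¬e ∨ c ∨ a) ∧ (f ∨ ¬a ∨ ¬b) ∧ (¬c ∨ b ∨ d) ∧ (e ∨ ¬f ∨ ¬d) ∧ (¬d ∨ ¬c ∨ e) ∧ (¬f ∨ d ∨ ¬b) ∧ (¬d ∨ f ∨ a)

Branch on b: set b = False.
Branch on f: set f = False.
From the singleton clause (c), c = True.
From the singleton clause (d), d = True.
From the singleton clause (¬a), a = False.
But (a) is also a unit clause — contradiction.
So f must be the other value — set f = True.
From the singleton clause (¬c), c = False.
But (c) is also a unit clause — contradiction.
Neither f = True nor f = False works.
So b must be the other value — set b = True.
Branch on e: set e = False.
Branch on d: set d = True.
From the singleton clause (¬a), a = False.
From the singleton clause (c), c = True.
But (¬c) is also a unit clause — contradiction.
So d must be the other value — set d = False.
From the singleton clause (f), f = True.
But (¬f) is also a unit clause — contradiction.
Neither d = True nor d = False works.
So e must be the other value — set e = True.
From the singleton clause (c), c = True.
Branch on d: set d = True.
From the singleton clause (¬a), a = False.
From the singleton clause (f), f = True.
But (¬f) is also a unit clause — contradiction.
So d must be the other value — set d = False.
From the singleton clause (f), f = True.
But (¬f) is also a unit clause — contradiction.
Neither d = True nor d = False works.
Neither e = True nor e = False works.
Neither b = True nor b = False works.

UNSATISFIABLE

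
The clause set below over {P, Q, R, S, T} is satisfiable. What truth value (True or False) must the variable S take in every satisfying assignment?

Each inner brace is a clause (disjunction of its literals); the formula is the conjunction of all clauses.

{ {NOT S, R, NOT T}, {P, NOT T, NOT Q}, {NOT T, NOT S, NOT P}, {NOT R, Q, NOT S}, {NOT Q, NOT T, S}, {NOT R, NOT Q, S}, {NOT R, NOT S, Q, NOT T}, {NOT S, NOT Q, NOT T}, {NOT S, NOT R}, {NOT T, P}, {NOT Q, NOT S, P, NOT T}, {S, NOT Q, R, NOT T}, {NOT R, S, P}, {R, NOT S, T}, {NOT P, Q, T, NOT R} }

False

Suppose S = true.
The clause (NOT R) is unit, so R = false.
The clause (NOT T) is unit, so T = false.
But (T) is also a unit clause — contradiction.
So every satisfying assignment has S = False.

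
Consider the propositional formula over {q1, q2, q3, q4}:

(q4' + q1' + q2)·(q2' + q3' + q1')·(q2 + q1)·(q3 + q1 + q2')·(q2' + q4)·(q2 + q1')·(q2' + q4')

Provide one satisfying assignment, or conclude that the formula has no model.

UNSATISFIABLE

Try q2 = 1.
The clause (q4) is unit, so q4 = 1.
That conflicts with the unit clause (q4').
Undo q2 and try q2 = 0.
The clause (q1) is unit, so q1 = 1.
That conflicts with the unit clause (q1').
Both values of q2 lead to a conflict.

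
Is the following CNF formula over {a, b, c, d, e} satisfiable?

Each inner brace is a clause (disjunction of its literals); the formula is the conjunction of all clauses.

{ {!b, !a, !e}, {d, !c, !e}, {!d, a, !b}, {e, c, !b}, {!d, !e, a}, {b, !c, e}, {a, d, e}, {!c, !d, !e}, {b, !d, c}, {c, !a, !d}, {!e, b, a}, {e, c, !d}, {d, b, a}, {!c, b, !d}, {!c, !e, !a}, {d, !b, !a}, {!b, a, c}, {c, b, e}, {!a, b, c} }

Yes

Try b = true.
Try a = true.
(!e) alone gives e = false.
(c) alone gives c = true.
(d) alone gives d = true.
Every clause now holds.
A satisfying assignment: a: true,  b: true,  c: true,  d: true,  e: false.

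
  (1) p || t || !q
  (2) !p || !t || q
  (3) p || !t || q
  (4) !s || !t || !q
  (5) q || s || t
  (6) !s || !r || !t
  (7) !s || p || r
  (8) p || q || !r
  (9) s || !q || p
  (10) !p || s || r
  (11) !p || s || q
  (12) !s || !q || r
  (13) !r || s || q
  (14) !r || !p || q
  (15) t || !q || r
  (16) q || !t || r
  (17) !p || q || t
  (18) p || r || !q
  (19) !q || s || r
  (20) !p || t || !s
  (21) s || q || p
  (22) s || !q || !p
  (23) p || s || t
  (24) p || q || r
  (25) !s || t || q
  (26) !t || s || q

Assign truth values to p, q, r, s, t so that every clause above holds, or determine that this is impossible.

UNSATISFIABLE

Branch on p: set p = true.
Branch on t: set t = false.
(q) alone gives q = true.
(r) alone gives r = true.
(!s) alone gives s = false.
That conflicts with the unit clause (s).
That branch fails; take t = true instead.
(q) alone gives q = true.
(!s) alone gives s = false.
That conflicts with the unit clause (s).
Both values of t lead to a conflict.
That branch fails; take p = false instead.
Branch on t: set t = true.
(q) alone gives q = true.
(!s) alone gives s = false.
That conflicts with the unit clause (s).
That branch fails; take t = false instead.
(!q) alone gives q = false.
(s) alone gives s = true.
That conflicts with the unit clause (!s).
Both values of t lead to a conflict.
Both values of p lead to a conflict.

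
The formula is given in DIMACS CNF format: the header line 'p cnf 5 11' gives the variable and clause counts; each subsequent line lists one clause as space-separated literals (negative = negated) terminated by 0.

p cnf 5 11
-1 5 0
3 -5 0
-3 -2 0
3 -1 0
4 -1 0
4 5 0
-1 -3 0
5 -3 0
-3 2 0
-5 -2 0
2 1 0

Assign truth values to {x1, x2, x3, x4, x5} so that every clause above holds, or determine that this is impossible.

x1=False,  x2=True,  x3=False,  x4=True,  x5=False

Branch on x1: set x1 = False.
(x2) alone gives x2 = True.
(¬x3) alone gives x3 = False.
(¬x5) alone gives x5 = False.
(x4) alone gives x4 = True.
Every clause now holds.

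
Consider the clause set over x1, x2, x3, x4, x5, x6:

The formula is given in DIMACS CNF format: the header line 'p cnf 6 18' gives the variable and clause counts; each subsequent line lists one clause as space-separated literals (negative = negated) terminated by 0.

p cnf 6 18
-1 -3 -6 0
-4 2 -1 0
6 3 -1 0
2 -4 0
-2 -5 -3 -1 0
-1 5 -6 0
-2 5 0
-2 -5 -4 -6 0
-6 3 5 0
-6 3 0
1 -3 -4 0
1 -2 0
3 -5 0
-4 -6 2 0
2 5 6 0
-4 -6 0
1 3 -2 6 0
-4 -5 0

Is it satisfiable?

Try x2 = False.
From the singleton clause (¬x4), x4 = False.
Try x6 = False.
From the singleton clause (x5), x5 = True.
From the singleton clause (x3), x3 = True.
All clauses hold; x1 can take either value.
A satisfying assignment: x1: True, x2: False, x3: True, x4: False, x5: True, x6: False.

Yes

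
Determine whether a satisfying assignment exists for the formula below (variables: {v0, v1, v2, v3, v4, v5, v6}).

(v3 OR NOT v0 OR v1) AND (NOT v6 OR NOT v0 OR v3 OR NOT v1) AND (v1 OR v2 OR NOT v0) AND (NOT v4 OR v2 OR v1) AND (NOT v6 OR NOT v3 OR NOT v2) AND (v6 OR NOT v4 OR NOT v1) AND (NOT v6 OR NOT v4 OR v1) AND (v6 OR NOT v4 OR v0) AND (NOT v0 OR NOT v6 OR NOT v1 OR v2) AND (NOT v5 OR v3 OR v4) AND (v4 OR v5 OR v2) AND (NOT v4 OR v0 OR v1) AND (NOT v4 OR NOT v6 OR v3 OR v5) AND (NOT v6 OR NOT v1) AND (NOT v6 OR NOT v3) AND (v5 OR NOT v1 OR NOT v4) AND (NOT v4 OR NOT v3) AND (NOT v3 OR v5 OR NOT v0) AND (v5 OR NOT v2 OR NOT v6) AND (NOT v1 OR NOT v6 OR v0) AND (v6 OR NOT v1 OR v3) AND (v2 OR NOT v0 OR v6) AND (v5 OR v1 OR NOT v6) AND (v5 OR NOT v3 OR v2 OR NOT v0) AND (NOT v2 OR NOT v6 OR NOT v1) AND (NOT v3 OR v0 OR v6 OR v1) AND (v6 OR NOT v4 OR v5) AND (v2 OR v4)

Satisfiable

Try v6 = false.
Try v4 = false.
Unit clause (v2) forces v2 = true.
Try v5 = false.
Try v3 = false.
Unit clause (NOT v1) forces v1 = false.
Unit clause (NOT v0) forces v0 = false.
Every clause now holds.
A satisfying assignment: v0=false,  v1=false,  v2=true,  v3=false,  v4=false,  v5=false,  v6=false.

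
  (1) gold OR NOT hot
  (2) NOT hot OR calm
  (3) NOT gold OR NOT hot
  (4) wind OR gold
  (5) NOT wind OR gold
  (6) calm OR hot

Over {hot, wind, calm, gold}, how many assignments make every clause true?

2

There are 2^4 = 16 truth assignments over (hot, wind, calm, gold).
Check each against the 6 clauses (columns in the order hot, wind, calm, gold):
  F F F F  ✗ fails (wind OR gold)
  F F F T  ✗ fails (calm OR hot)
  F F T F  ✗ fails (wind OR gold)
  F F T T  ✓ satisfies all
  F T F F  ✗ fails (NOT wind OR gold)
  F T F T  ✗ fails (calm OR hot)
  F T T F  ✗ fails (NOT wind OR gold)
  F T T T  ✓ satisfies all
  T F F F  ✗ fails (gold OR NOT hot)
  T F F T  ✗ fails (NOT hot OR calm)
  T F T F  ✗ fails (gold OR NOT hot)
  T F T T  ✗ fails (NOT gold OR NOT hot)
  T T F F  ✗ fails (gold OR NOT hot)
  T T F T  ✗ fails (NOT hot OR calm)
  T T T F  ✗ fails (gold OR NOT hot)
  T T T T  ✗ fails (NOT gold OR NOT hot)
2 of the 16 rows are models.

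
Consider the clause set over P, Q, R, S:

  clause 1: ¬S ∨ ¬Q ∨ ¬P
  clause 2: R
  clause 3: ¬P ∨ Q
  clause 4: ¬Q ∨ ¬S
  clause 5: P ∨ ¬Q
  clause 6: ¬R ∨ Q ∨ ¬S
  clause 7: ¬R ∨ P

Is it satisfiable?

Satisfiable

From the singleton clause (R), R = True.
From the singleton clause (P), P = True.
From the singleton clause (Q), Q = True.
From the singleton clause (¬S), S = False.
All clauses are satisfied.
A satisfying assignment: P: True,  Q: True,  R: True,  S: False.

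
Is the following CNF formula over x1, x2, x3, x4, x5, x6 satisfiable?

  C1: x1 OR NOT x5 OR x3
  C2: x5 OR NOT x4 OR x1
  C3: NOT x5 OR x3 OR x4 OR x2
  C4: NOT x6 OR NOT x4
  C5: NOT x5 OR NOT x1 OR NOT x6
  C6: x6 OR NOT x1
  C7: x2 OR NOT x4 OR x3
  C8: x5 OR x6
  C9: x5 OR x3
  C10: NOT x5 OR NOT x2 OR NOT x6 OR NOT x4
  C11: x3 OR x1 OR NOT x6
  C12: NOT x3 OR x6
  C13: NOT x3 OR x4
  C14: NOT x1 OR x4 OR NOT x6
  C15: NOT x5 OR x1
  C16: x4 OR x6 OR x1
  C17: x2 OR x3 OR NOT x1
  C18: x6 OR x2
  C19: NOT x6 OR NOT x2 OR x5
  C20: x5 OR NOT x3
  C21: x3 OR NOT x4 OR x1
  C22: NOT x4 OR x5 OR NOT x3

Unsatisfiable

Try x6 = false.
From the singleton clause (NOT x1), x1 = false.
From the singleton clause (x5), x5 = true.
Now (NOT x5) is unsatisfied and unit — conflict.
So x6 must be the other value — set x6 = true.
From the singleton clause (NOT x4), x4 = false.
From the singleton clause (NOT x3), x3 = false.
From the singleton clause (x5), x5 = true.
From the singleton clause (x1), x1 = true.
Now (NOT x1) is unsatisfied and unit — conflict.
Both values of x6 lead to a conflict.
No assignment satisfies every clause.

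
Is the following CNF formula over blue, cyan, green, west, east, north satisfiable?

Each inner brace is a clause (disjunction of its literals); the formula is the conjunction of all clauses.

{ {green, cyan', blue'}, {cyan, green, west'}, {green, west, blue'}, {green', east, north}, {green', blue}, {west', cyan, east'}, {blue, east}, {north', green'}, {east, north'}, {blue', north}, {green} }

No

(green) alone gives green = 1.
(blue) alone gives blue = 1.
(north') alone gives north = 0.
That conflicts with the unit clause (north).
No assignment satisfies every clause.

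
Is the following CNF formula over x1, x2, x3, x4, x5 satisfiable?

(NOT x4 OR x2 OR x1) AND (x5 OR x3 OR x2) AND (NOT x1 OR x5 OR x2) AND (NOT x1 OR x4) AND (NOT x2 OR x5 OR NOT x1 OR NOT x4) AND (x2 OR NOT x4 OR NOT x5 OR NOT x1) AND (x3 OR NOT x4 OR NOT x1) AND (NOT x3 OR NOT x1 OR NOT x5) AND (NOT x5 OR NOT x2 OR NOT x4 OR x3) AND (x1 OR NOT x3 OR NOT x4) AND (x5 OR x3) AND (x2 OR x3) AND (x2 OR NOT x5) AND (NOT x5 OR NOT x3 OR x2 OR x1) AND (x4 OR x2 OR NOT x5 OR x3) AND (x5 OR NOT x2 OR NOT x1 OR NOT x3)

Try x1 = false.
Try x4 = false.
Try x5 = true.
Unit clause (x2) forces x2 = true.
No clause remains; x3 is free.
A satisfying assignment: x1=false, x2=true, x3=true, x4=false, x5=true.

Satisfiable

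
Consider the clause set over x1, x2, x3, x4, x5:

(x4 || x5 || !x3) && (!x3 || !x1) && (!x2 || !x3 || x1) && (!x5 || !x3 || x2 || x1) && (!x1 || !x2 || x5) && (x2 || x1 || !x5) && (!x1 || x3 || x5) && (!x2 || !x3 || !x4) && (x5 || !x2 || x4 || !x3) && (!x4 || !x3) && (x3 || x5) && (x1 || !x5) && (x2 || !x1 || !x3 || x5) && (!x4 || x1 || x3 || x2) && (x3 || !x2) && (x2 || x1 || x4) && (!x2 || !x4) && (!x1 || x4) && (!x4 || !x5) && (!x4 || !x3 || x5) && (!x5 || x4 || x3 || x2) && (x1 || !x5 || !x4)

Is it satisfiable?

No

Try x3 = false.
Unit clause (x5) forces x5 = true.
Unit clause (x1) forces x1 = true.
Unit clause (!x2) forces x2 = false.
Unit clause (x4) forces x4 = true.
That conflicts with the unit clause (!x4).
Undo x3 and try x3 = true.
Unit clause (!x1) forces x1 = false.
Unit clause (!x2) forces x2 = false.
Unit clause (!x5) forces x5 = false.
Unit clause (x4) forces x4 = true.
That conflicts with the unit clause (!x4).
Both values of x3 lead to a conflict.
No assignment satisfies every clause.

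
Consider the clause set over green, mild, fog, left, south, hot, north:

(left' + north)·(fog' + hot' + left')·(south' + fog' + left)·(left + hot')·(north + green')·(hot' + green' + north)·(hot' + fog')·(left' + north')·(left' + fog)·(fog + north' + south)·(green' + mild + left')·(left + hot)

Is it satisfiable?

Unsatisfiable

Branch on left: set left = 0.
Unit clause (hot') forces hot = 0.
That conflicts with the unit clause (hot).
Undo left and try left = 1.
Unit clause (north) forces north = 1.
That conflicts with the unit clause (north').
Neither left = 1 nor left = 0 works.
No assignment satisfies every clause.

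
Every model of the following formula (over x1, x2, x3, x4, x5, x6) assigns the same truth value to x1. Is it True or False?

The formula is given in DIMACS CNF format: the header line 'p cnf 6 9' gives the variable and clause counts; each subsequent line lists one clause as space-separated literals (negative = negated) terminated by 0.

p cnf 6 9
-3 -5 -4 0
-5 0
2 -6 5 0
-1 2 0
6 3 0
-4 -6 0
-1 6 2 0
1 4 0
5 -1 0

Suppose x1 = True.
Unit clause (¬x5) forces x5 = False.
Now (x5) is unsatisfied and unit — conflict.
So every satisfying assignment has x1 = False.

False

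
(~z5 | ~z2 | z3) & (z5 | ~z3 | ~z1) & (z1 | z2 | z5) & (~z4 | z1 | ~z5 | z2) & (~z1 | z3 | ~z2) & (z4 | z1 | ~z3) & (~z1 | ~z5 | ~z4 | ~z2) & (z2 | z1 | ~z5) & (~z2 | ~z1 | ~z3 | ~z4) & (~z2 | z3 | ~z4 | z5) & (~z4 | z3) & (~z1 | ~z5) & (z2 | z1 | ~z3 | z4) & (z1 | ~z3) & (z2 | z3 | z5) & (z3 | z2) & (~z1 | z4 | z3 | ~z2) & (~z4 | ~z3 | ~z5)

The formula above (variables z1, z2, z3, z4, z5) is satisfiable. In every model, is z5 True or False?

False

Suppose z5 = 1.
From the singleton clause (~z1), z1 = 0.
From the singleton clause (z2), z2 = 1.
From the singleton clause (z3), z3 = 1.
That conflicts with the unit clause (~z3).
So every satisfying assignment has z5 = False.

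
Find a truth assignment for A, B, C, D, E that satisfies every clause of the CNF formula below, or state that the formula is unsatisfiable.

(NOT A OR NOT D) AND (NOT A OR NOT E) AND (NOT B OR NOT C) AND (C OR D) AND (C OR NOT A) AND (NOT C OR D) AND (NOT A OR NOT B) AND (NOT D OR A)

Try A = false.
The clause (NOT D) is unit, so D = false.
The clause (C) is unit, so C = true.
That conflicts with the unit clause (NOT C).
So A must be the other value — set A = true.
The clause (NOT D) is unit, so D = false.
The clause (NOT E) is unit, so E = false.
The clause (C) is unit, so C = true.
That conflicts with the unit clause (NOT C).
Both values of A lead to a conflict.

UNSATISFIABLE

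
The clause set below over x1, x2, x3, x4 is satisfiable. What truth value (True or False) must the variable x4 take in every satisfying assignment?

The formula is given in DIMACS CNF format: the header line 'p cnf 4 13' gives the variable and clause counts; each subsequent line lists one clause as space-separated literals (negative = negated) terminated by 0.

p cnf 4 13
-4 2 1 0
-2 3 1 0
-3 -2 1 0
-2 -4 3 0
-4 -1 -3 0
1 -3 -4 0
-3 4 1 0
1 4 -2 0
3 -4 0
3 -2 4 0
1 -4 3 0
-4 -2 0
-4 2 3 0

False

Suppose x4 = True.
Unit clause (x3) forces x3 = True.
Unit clause (¬x1) forces x1 = False.
Now (x1) is unsatisfied and unit — conflict.
So every satisfying assignment has x4 = False.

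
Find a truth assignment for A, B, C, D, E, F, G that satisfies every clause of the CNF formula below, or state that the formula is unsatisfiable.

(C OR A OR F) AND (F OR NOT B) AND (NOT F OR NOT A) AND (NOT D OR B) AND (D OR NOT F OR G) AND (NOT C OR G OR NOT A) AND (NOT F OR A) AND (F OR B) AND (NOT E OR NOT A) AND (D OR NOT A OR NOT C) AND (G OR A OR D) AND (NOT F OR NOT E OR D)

UNSATISFIABLE

Branch on F: set F = true.
Unit clause (NOT A) forces A = false.
But (A) is also a unit clause — contradiction.
Undo F and try F = false.
Unit clause (NOT B) forces B = false.
But (B) is also a unit clause — contradiction.
Both values of F lead to a conflict.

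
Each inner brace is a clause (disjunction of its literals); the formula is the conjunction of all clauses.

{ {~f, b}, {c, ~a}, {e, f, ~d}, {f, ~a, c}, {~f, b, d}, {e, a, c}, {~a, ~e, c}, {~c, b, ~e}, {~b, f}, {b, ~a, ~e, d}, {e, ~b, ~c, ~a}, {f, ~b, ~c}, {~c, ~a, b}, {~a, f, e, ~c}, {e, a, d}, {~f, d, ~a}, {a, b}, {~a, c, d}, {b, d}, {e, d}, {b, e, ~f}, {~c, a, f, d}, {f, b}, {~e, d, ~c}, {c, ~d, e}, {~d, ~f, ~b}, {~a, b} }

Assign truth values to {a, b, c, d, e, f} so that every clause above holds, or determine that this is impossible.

a=0; b=1; c=0; d=0; e=1; f=1

Suppose f = 1.
Unit clause (b) forces b = 1.
Unit clause (~d) forces d = 0.
Unit clause (~a) forces a = 0.
Unit clause (e) forces e = 1.
Unit clause (~c) forces c = 0.
All clauses are satisfied.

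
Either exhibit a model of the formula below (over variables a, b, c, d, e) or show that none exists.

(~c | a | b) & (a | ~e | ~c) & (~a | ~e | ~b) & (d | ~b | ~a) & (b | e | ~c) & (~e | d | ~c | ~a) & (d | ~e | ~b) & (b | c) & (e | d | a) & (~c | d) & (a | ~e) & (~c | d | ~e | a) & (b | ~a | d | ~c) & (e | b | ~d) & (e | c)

a ↦ 0,  b ↦ 1,  c ↦ 1,  d ↦ 1,  e ↦ 0

Branch on b: set b = 1.
Branch on a: set a = 0.
From the singleton clause (~e), e = 0.
From the singleton clause (d), d = 1.
From the singleton clause (c), c = 1.
All clauses are satisfied.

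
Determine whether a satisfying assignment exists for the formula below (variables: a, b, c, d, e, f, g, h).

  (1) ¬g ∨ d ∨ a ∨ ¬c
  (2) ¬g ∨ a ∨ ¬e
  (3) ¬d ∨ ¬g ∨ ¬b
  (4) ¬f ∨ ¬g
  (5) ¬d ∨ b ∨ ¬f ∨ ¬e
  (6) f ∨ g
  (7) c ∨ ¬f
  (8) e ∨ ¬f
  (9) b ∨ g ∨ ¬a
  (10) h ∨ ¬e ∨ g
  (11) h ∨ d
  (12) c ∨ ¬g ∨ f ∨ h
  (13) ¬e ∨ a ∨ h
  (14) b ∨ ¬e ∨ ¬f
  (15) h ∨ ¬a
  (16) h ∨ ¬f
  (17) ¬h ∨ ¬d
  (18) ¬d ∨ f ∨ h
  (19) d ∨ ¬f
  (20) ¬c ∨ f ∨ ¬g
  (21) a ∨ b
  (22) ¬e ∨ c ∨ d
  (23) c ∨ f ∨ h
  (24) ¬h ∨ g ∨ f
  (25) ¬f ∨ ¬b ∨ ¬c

Case f = False:
(g) alone gives g = True.
(¬c) alone gives c = False.
(h) alone gives h = True.
(¬d) alone gives d = False.
(¬e) alone gives e = False.
Case a = False:
(b) alone gives b = True.
All clauses are satisfied.
A satisfying assignment: a=False; b=True; c=False; d=False; e=False; f=False; g=True; h=True.

Yes, satisfiable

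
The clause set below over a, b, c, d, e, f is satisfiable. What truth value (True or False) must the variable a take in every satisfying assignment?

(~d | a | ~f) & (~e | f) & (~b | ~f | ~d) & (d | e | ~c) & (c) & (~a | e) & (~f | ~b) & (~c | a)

True

Suppose a = 0.
Unit clause (c) forces c = 1.
That conflicts with the unit clause (~c).
So every satisfying assignment has a = True.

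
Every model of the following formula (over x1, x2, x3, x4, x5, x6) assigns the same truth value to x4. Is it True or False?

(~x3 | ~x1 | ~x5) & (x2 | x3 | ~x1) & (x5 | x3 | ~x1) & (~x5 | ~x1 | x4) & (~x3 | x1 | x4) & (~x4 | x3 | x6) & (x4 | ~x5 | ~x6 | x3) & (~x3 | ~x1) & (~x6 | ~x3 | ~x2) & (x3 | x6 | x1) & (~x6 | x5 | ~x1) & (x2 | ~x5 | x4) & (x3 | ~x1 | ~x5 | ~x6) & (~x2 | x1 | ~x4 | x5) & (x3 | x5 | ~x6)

True

Suppose x4 = 0.
Case x5 = 0:
Case x3 = 1:
(x1) alone gives x1 = 1.
Now (~x1) is unsatisfied and unit — conflict.
Undo x3 and try x3 = 0.
(~x1) alone gives x1 = 0.
(x6) alone gives x6 = 1.
Now (~x6) is unsatisfied and unit — conflict.
Neither x3 = 1 nor x3 = 0 works.
Undo x5 and try x5 = 1.
(~x1) alone gives x1 = 0.
(~x3) alone gives x3 = 0.
(~x6) alone gives x6 = 0.
Now (x6) is unsatisfied and unit — conflict.
Neither x5 = 1 nor x5 = 0 works.
So every satisfying assignment has x4 = True.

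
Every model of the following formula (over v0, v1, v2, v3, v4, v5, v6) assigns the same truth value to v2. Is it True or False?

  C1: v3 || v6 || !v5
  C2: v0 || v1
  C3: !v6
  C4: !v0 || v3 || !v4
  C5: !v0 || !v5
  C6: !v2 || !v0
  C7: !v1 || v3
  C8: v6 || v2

Suppose v2 = false.
The clause (!v6) is unit, so v6 = false.
That conflicts with the unit clause (v6).
So every satisfying assignment has v2 = True.

True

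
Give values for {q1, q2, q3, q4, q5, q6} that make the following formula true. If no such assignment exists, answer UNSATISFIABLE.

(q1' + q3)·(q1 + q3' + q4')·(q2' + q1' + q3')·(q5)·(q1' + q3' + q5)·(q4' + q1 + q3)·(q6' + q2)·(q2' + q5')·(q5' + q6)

UNSATISFIABLE

From the singleton clause (q5), q5 = 1.
From the singleton clause (q2'), q2 = 0.
From the singleton clause (q6'), q6 = 0.
But (q6) is also a unit clause — contradiction.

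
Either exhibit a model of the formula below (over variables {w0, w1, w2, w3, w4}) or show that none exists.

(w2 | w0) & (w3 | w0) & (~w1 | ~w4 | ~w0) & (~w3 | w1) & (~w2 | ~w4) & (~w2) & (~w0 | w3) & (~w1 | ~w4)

w0=1; w1=1; w2=0; w3=1; w4=0

The clause (~w2) is unit, so w2 = 0.
The clause (w0) is unit, so w0 = 1.
The clause (w3) is unit, so w3 = 1.
The clause (w1) is unit, so w1 = 1.
The clause (~w4) is unit, so w4 = 0.
Every clause now holds.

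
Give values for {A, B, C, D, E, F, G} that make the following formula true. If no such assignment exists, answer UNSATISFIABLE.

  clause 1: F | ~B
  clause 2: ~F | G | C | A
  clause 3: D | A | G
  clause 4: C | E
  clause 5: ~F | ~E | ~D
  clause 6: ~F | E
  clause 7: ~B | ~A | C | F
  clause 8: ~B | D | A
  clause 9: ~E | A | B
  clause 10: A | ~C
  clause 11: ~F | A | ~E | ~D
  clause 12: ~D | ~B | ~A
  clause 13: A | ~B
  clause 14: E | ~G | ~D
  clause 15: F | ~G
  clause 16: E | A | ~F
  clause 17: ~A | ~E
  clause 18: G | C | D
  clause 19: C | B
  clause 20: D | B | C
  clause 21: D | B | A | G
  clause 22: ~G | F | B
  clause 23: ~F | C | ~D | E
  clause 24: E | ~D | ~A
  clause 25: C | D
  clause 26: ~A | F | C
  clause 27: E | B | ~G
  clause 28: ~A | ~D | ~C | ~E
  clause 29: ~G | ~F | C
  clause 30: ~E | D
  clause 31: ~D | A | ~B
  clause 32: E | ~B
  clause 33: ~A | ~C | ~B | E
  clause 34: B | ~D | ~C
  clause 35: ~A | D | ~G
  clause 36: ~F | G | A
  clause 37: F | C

Try F = 0.
The clause (~B) is unit, so B = 0.
The clause (~G) is unit, so G = 0.
The clause (C) is unit, so C = 1.
The clause (A) is unit, so A = 1.
The clause (~E) is unit, so E = 0.
The clause (~D) is unit, so D = 0.
All clauses are satisfied.

A: 1,  B: 0,  C: 1,  D: 0,  E: 0,  F: 0,  G: 0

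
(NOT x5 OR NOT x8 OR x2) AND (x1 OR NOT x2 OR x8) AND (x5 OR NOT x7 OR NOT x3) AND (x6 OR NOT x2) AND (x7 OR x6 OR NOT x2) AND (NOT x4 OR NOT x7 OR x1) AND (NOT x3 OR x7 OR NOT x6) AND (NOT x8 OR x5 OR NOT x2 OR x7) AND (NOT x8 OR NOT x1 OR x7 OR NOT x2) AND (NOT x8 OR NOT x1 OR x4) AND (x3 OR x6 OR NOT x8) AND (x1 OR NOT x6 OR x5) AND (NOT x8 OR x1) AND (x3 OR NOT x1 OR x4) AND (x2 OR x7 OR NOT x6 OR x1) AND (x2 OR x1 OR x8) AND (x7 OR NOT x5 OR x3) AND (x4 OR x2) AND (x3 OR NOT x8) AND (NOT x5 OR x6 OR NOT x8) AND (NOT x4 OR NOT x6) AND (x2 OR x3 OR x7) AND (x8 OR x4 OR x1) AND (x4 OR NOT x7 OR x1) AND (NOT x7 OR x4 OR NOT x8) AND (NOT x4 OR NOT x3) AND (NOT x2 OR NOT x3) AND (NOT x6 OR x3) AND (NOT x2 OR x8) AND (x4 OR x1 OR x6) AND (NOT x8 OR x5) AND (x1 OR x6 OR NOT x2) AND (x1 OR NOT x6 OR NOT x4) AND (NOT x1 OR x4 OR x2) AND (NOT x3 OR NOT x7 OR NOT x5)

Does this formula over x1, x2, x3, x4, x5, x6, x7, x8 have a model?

Case x6 = false:
Unit clause (NOT x2) forces x2 = false.
Unit clause (x4) forces x4 = true.
Unit clause (NOT x3) forces x3 = false.
Unit clause (NOT x8) forces x8 = false.
Unit clause (x1) forces x1 = true.
Unit clause (x7) forces x7 = true.
Every clause is now satisfied; x5 is unconstrained.
A satisfying assignment: x1=true,  x2=false,  x3=false,  x4=true,  x5=true,  x6=false,  x7=true,  x8=false.

Satisfiable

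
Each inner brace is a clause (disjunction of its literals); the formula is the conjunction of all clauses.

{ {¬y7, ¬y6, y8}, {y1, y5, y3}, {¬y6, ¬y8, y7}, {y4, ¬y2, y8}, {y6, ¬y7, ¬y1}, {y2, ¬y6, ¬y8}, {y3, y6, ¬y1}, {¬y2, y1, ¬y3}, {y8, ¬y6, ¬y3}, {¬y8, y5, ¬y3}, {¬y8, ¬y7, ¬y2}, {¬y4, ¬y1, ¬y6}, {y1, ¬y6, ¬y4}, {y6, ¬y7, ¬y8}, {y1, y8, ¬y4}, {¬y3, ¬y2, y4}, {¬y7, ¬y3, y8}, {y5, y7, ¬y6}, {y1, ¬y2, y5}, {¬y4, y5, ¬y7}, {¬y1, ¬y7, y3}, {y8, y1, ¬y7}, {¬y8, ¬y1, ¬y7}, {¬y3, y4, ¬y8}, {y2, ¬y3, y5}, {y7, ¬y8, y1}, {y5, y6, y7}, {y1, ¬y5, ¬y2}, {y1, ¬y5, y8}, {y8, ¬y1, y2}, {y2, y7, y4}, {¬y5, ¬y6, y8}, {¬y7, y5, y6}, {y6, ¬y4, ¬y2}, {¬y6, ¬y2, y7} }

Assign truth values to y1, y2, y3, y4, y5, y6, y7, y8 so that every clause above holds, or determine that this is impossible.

y1 ↦ True; y2 ↦ False; y3 ↦ True; y4 ↦ True; y5 ↦ True; y6 ↦ False; y7 ↦ False; y8 ↦ True

Suppose y7 = False.
Suppose y6 = False.
From the singleton clause (y5), y5 = True.
Suppose y3 = True.
Suppose y2 = False.
From the singleton clause (y4), y4 = True.
Suppose y1 = True.
From the singleton clause (y8), y8 = True.
This assignment satisfies each clause.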